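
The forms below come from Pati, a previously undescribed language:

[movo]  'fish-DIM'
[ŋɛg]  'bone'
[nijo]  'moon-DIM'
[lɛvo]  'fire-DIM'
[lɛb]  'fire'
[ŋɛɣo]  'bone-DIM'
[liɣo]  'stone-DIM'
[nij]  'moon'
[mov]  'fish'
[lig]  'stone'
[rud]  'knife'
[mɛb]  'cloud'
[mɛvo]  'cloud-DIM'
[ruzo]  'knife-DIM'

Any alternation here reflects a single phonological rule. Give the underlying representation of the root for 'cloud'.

'cloud' shows [v] ~ [b] at the end of the stem ([mɛvo] vs [mɛb]).
But 'fish' keeps [v] in both environments ([movo], [mov]), so there is no rule changing /v/ to [b] in isolation.
The underlying segment must be /b/; voiced stops become fricatives between vowels, yielding [v] there.

/mɛb/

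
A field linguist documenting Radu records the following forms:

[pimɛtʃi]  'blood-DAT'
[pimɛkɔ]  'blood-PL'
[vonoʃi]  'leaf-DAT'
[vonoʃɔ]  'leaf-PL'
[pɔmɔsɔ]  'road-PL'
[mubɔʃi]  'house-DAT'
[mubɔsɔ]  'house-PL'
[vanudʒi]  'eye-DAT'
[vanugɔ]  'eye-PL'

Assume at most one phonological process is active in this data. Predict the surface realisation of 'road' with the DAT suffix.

The root 'house' surfaces as [mubɔʃi] and [mubɔsɔ], with a stem-final [ʃ] ~ [s] alternation.
The stem 'leaf' ([vonoʃi], [vonoʃɔ]) shows [ʃ] unchanged in both environments, so [ʃ] cannot be basic with [s] derived before the PL suffix.
The underlying segment must be /s/; /k/, /g/ and /s/ become palato-alveolar [tʃ], [dʒ] and [ʃ] before a front vowel, yielding [ʃ] there.
The one attested form of 'road', [pɔmɔsɔ], shows underlying /pɔmɔs/. Applying the same rule before a front vowel gives [pɔmɔʃi].

[pɔmɔʃi]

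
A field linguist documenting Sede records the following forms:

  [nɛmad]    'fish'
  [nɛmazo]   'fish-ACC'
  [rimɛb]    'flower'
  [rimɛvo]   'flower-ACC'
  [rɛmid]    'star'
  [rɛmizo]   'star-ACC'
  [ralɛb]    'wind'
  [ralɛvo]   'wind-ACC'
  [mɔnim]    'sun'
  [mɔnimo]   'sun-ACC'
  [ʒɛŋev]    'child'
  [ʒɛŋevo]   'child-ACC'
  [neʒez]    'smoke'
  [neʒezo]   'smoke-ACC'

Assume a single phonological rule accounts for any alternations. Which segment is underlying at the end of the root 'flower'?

The root 'flower' surfaces as [rimɛb] and [rimɛvo], with a stem-final [b] ~ [v] alternation.
But 'child' keeps [v] in both environments ([ʒɛŋev], [ʒɛŋevo]), so there is no rule changing /v/ to [b] in isolation.
The alternation reflects intervocalic spirantization: voiced stops become fricatives between vowels. /b/ is underlying.

/b/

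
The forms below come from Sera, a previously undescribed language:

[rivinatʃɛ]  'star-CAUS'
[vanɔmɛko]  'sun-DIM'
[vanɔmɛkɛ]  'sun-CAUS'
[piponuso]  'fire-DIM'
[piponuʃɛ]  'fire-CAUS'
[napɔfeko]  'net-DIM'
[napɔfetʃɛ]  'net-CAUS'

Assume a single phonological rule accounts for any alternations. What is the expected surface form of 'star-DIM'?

'net' shows [k] ~ [tʃ] at the end of the stem ([napɔfeko] vs [napɔfetʃɛ]).
If /k/ were underlying and a rule turned it into [tʃ] before the CAUS suffix, 'sun' would also alternate; but it has [k] in both [vanɔmɛko] and [vanɔmɛkɛ].
So /tʃ/ is underlying, and a rule of depalatalization — palato-alveolar /tʃ/ and /ʃ/ become [k] and [s] when no front vowel follows — gives [k].
From [rivinatʃɛ] the stem 'star' is /rivinatʃ/; when no front vowel follows this yields [rivinako].

[rivinako]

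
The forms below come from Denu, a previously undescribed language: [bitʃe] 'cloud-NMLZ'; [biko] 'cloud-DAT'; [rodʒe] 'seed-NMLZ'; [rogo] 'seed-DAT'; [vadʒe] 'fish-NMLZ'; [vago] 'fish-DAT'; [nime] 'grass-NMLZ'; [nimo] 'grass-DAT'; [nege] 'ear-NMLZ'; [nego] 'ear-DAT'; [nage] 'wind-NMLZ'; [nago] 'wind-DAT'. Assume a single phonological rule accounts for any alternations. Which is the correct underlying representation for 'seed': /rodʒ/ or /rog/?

/rodʒ/

The root 'seed' surfaces as [rodʒe] and [rogo], with a stem-final [dʒ] ~ [g] alternation.
But 'ear' keeps [g] in both environments ([nege], [nego]), so there is no rule changing /g/ to [dʒ] before the NMLZ suffix.
The underlying segment must be /dʒ/; palato-alveolar /tʃ/ and /dʒ/ become [k] and [g] when no front vowel follows, yielding [g] there.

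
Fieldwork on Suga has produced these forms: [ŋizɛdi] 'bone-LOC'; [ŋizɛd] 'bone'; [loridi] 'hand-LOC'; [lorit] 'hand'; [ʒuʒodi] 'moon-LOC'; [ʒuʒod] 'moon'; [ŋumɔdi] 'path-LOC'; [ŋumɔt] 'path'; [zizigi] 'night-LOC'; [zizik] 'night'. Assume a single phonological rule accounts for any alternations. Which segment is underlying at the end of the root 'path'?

The stem for 'path' ends in [d] in [ŋumɔdi] but [t] in [ŋumɔt].
But 'bone' keeps [d] in both environments ([ŋizɛdi], [ŋizɛd]), so there is no rule changing /d/ to [t] in isolation.
The alternation reflects intervocalic voicing: voiceless stops become voiced between vowels. /t/ is underlying.

/t/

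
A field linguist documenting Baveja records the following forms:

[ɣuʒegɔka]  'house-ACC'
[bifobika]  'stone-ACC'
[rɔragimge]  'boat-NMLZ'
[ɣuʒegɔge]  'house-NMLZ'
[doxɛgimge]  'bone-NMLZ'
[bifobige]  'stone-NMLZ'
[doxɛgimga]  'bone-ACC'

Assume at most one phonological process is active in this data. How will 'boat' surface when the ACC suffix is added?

[rɔragimga]

The ACC suffix surfaces as [-ga] and [-ka], depending on the final segment of the stem.
By contrast the NMLZ suffix keeps its initial [g] throughout — that segment must be underlying.
The ACC suffix is therefore /-ka/ underlyingly, with post-nasal voicing: voiceless stops become voiced after a nasal.
After 'boat', which ends in a nasal, the suffix surfaces as [-ga], giving [rɔragimga].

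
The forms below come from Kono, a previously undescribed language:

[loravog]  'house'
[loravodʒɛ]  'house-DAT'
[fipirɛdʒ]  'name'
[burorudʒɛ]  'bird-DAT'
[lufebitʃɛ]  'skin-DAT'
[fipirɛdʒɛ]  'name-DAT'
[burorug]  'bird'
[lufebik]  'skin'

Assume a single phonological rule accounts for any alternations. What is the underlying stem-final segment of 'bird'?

/g/

The root 'bird' surfaces as [burorudʒɛ] and [burorug], with a stem-final [dʒ] ~ [g] alternation.
Compare 'name', with invariant [dʒ] in [fipirɛdʒɛ] and [fipirɛdʒ]: an analysis with underlying /dʒ/ and a rule producing [g] in isolation would wrongly predict alternation here too.
The alternation reflects palatalization before a front vowel: /k/ and /g/ become palato-alveolar [tʃ] and [dʒ] before a front vowel. /g/ is underlying.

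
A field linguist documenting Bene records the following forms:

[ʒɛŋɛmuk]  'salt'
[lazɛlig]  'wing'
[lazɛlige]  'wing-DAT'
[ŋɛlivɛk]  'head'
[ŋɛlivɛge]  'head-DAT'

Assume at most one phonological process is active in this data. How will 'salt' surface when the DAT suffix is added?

[ʒɛŋɛmuge]

The stem for 'head' ends in [k] in [ŋɛlivɛk] but [g] in [ŋɛlivɛge].
If /g/ were underlying and a rule turned it into [k] in isolation, 'wing' would also alternate; but it has [g] in both [lazɛlig] and [lazɛlige].
The alternation reflects intervocalic voicing: voiceless stops become voiced between vowels. /k/ is underlying.
The one attested form of 'salt', [ʒɛŋɛmuk], shows underlying /ʒɛŋɛmuk/. Applying the same rule between vowels gives [ʒɛŋɛmuge].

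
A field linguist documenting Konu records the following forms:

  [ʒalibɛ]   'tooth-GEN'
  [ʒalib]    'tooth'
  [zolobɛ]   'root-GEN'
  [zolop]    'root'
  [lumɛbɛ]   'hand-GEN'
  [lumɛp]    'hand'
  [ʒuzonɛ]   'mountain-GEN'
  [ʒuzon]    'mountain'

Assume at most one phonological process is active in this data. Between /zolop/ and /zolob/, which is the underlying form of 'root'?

The stem for 'root' ends in [b] in [zolobɛ] but [p] in [zolop].
Compare 'tooth', with invariant [b] in [ʒalibɛ] and [ʒalib]: an analysis with underlying /b/ and a rule producing [p] in isolation would wrongly predict alternation here too.
The alternation reflects intervocalic voicing: voiceless stops become voiced between vowels. /p/ is underlying.

/zolop/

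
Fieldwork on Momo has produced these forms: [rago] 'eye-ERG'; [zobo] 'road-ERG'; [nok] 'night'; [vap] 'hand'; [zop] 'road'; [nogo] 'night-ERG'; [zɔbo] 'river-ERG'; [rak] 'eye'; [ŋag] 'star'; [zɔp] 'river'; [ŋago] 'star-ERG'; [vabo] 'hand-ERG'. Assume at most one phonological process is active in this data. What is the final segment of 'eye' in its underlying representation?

/k/

The stem for 'eye' ends in [g] in [rago] but [k] in [rak].
But 'star' keeps [g] in both environments ([ŋago], [ŋag]), so there is no rule changing /g/ to [k] in isolation.
The alternation reflects intervocalic voicing: voiceless stops become voiced between vowels. /k/ is underlying.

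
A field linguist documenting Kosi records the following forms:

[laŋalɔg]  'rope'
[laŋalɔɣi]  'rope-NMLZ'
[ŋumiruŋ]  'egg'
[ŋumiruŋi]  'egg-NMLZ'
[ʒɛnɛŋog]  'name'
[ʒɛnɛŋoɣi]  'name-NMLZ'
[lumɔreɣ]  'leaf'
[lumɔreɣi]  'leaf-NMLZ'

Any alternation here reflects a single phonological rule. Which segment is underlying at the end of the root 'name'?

The stem for 'name' ends in [g] in [ʒɛnɛŋog] but [ɣ] in [ʒɛnɛŋoɣi].
But 'leaf' keeps [ɣ] in both environments ([lumɔreɣ], [lumɔreɣi]), so there is no rule changing /ɣ/ to [g] in isolation.
Therefore /g/ is basic and [ɣ] is derived by intervocalic spirantization (voiced stops become fricatives between vowels).

/g/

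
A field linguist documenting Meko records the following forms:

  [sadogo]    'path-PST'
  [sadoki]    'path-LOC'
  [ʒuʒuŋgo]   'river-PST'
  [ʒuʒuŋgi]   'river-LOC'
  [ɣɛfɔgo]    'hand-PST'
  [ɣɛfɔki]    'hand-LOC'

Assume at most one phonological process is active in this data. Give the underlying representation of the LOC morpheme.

The LOC morpheme has two allomorphs, [-gi] and [-ki].
The PST suffix, which begins with [g], is invariant after every stem; so [g] is not altered by any rule here.
The LOC suffix is therefore /-ki/ underlyingly, with post-nasal voicing: voiceless stops become voiced after a nasal.

/-ki/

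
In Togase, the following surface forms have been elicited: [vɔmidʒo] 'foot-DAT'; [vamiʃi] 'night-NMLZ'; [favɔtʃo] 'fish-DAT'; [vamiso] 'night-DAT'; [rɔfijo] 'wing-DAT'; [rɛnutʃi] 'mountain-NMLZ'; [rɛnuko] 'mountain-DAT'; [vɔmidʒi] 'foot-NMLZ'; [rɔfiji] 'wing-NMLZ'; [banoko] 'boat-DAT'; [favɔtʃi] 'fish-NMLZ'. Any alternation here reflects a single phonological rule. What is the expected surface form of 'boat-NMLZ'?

'mountain' shows [tʃ] ~ [k] at the end of the stem ([rɛnutʃi] vs [rɛnuko]).
But 'fish' keeps [tʃ] in both environments ([favɔtʃi], [favɔtʃo]), so there is no rule changing /tʃ/ to [k] before the DAT suffix.
Therefore /k/ is basic and [tʃ] is derived by palatalization before a front vowel (/k/ and /s/ become palato-alveolar [tʃ] and [ʃ] before a front vowel).
From [banoko] the stem 'boat' is /banok/; before a front vowel this yields [banotʃi].

[banotʃi]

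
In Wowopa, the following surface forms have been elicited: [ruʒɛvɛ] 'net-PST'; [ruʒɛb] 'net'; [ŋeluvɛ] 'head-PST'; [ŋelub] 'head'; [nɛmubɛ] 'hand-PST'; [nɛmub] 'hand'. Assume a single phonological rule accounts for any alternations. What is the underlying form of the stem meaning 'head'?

'head' shows [v] ~ [b] at the end of the stem ([ŋeluvɛ] vs [ŋelub]).
Compare 'hand', with invariant [b] in [nɛmubɛ] and [nɛmub]: an analysis with underlying /b/ and a rule producing [v] before the PST suffix would wrongly predict alternation here too.
The alternation reflects word-final hardening: voiced fricatives become stops word-finally. /v/ is underlying.

/ŋeluv/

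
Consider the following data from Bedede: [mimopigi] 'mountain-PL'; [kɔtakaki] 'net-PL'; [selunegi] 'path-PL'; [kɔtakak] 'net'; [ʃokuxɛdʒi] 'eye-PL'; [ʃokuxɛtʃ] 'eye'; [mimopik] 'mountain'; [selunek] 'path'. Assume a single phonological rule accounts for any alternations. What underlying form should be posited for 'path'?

/seluneg/

In [selunegi] and [selunek] the final segment of 'path' alternates: [g] ~ [k].
If /k/ were underlying and a rule turned it into [g] before the PL suffix, 'net' would also alternate; but it has [k] in both [kɔtakaki] and [kɔtakak].
The underlying segment must be /g/; voiced obstruents become voiceless word-finally, yielding [k] there.
Hence 'path' is /seluneg/ underlyingly.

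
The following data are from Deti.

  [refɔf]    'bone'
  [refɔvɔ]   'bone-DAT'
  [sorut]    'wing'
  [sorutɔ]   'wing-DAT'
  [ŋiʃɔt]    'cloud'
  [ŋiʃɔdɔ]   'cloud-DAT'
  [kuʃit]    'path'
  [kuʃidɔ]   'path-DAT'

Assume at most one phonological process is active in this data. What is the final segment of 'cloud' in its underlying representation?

'cloud' shows [t] ~ [d] at the end of the stem ([ŋiʃɔt] vs [ŋiʃɔdɔ]).
If /t/ were underlying and a rule turned it into [d] before the DAT suffix, 'wing' would also alternate; but it has [t] in both [sorut] and [sorutɔ].
The alternation reflects word-final obstruent devoicing: voiced obstruents become voiceless word-finally. /d/ is underlying.

/d/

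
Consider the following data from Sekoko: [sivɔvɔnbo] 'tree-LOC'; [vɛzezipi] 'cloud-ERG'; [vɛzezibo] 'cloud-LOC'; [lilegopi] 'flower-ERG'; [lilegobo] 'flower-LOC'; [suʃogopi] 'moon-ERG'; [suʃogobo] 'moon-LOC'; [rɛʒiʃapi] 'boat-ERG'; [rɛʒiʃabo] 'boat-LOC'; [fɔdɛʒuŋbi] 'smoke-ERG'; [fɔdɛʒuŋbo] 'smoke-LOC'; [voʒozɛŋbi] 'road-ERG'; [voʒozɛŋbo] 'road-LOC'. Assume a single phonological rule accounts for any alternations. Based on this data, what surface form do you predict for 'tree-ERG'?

The ERG morpheme has two allomorphs, [-bi] and [-pi].
The LOC suffix, which begins with [b], is invariant after every stem; so [b] is not altered by any rule here.
So the underlying form is /-pi/, and voiceless stops become voiced after a nasal.
After 'tree', which ends in a nasal, the suffix surfaces as [-bi], giving [sivɔvɔnbi].

[sivɔvɔnbi]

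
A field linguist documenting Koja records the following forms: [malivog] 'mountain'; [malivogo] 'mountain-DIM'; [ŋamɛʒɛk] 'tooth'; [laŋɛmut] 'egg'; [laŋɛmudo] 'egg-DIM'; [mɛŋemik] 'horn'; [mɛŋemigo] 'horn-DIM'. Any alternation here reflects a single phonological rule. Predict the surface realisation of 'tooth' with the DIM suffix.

[ŋamɛʒɛgo]

In [mɛŋemik] and [mɛŋemigo] the final segment of 'horn' alternates: [k] ~ [g].
Compare 'mountain', with invariant [g] in [malivog] and [malivogo]: an analysis with underlying /g/ and a rule producing [k] in isolation would wrongly predict alternation here too.
Therefore /k/ is basic and [g] is derived by intervocalic voicing (voiceless stops become voiced between vowels).
From [ŋamɛʒɛk] the stem 'tooth' is /ŋamɛʒɛk/; between vowels this yields [ŋamɛʒɛgo].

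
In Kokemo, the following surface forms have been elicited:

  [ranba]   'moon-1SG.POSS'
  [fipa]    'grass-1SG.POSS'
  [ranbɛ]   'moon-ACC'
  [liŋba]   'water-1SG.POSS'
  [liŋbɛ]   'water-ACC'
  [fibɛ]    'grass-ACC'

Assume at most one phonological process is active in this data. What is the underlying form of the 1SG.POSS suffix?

/-pa/

The 1SG.POSS suffix surfaces as [-ba] and [-pa], depending on the final segment of the stem.
The ACC suffix, which begins with [b], is invariant after every stem; so [b] is not altered by any rule here.
The 1SG.POSS suffix is therefore /-pa/ underlyingly, with post-nasal voicing: voiceless stops become voiced after a nasal.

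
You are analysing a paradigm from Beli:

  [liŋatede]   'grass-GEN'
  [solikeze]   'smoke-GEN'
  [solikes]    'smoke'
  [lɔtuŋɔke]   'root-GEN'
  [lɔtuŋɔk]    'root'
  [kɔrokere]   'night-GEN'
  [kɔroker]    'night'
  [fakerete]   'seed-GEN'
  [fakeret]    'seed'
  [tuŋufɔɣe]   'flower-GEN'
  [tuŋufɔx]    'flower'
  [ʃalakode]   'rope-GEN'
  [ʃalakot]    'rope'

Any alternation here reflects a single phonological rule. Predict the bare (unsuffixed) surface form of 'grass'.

The root 'rope' surfaces as [ʃalakode] and [ʃalakot], with a stem-final [d] ~ [t] alternation.
The stem 'seed' ([fakerete], [fakeret]) shows [t] unchanged in both environments, so [t] cannot be basic with [d] derived before the GEN suffix.
The underlying segment must be /d/; voiced obstruents become voiceless word-finally, yielding [t] there.
From [liŋatede] the stem 'grass' is /liŋated/; word-finally this yields [liŋatet].

[liŋatet]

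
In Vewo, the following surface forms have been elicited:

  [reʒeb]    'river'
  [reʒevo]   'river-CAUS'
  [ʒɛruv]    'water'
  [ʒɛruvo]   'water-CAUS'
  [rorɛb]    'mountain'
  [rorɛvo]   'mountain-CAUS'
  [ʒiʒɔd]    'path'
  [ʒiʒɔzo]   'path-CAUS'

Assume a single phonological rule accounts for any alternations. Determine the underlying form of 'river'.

The stem for 'river' ends in [b] in [reʒeb] but [v] in [reʒevo].
Compare 'water', with invariant [v] in [ʒɛruv] and [ʒɛruvo]: an analysis with underlying /v/ and a rule producing [b] in isolation would wrongly predict alternation here too.
The underlying segment must be /b/; voiced stops become fricatives between vowels, yielding [v] there.

/reʒeb/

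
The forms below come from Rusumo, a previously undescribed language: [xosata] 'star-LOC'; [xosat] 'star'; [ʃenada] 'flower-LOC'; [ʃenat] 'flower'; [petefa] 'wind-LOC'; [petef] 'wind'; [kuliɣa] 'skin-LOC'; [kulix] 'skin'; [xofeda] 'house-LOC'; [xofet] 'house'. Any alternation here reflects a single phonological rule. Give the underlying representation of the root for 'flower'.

/ʃenad/

'flower' shows [d] ~ [t] at the end of the stem ([ʃenada] vs [ʃenat]).
If /t/ were underlying and a rule turned it into [d] before the LOC suffix, 'star' would also alternate; but it has [t] in both [xosata] and [xosat].
Therefore /d/ is basic and [t] is derived by word-final obstruent devoicing (voiced obstruents become voiceless word-finally).
So 'flower' = /ʃenad/.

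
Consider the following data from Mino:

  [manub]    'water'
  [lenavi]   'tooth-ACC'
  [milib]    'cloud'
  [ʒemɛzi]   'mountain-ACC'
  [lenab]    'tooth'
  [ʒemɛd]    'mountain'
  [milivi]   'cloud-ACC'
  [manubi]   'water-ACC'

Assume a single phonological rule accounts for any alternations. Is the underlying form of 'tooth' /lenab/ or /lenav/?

/lenav/

The root 'tooth' surfaces as [lenavi] and [lenab], with a stem-final [v] ~ [b] alternation.
But 'water' keeps [b] in both environments ([manubi], [manub]), so there is no rule changing /b/ to [v] before the ACC suffix.
The alternation reflects word-final hardening: voiced fricatives become stops word-finally. /v/ is underlying.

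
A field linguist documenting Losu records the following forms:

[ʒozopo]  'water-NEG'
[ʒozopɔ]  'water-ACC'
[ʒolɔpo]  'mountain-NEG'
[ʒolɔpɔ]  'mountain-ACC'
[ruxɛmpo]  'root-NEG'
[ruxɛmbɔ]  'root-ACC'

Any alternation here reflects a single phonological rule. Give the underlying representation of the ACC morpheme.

The ACC morpheme has two allomorphs, [-bɔ] and [-pɔ].
The NEG suffix, which begins with [p], is invariant after every stem; so [p] is not altered by any rule here.
So the underlying form is /-bɔ/, and voiced stops become voiceless after a vowel.

/-bɔ/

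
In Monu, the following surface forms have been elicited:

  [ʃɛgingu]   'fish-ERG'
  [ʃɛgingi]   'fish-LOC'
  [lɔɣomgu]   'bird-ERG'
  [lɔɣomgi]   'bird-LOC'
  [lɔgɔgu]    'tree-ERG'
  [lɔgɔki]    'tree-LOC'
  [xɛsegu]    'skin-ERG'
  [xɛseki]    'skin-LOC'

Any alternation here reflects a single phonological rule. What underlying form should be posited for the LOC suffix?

/-ki/

The LOC suffix surfaces as [-gi] and [-ki], depending on the final segment of the stem.
The ERG suffix, which begins with [g], is invariant after every stem; so [g] is not altered by any rule here.
So the underlying form is /-ki/, and voiceless stops become voiced after a nasal.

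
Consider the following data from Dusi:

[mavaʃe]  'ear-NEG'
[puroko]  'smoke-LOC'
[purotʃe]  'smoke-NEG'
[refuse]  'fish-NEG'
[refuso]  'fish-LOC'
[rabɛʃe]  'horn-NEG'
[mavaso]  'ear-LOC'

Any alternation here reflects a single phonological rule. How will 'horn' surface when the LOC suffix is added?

In [mavaso] and [mavaʃe] the final segment of 'ear' alternates: [s] ~ [ʃ].
If /s/ were underlying and a rule turned it into [ʃ] before the NEG suffix, 'fish' would also alternate; but it has [s] in both [refuso] and [refuse].
The alternation reflects depalatalization: palato-alveolar /tʃ/ and /ʃ/ become [k] and [s] when no front vowel follows. /ʃ/ is underlying.
From [rabɛʃe] the stem 'horn' is /rabɛʃ/; when no front vowel follows this yields [rabɛso].

[rabɛso]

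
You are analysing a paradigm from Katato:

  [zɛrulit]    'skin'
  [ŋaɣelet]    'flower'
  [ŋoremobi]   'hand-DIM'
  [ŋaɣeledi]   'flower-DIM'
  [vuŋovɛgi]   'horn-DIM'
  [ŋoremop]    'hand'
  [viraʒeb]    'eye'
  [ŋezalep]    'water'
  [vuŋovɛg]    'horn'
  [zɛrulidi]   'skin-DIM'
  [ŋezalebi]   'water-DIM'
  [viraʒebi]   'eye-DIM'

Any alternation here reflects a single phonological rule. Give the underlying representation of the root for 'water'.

/ŋezalep/

In [ŋezalep] and [ŋezalebi] the final segment of 'water' alternates: [p] ~ [b].
But 'eye' keeps [b] in both environments ([viraʒeb], [viraʒebi]), so there is no rule changing /b/ to [p] in isolation.
Therefore /p/ is basic and [b] is derived by intervocalic voicing (voiceless stops become voiced between vowels).
The underlying form of 'water' is therefore /ŋezalep/.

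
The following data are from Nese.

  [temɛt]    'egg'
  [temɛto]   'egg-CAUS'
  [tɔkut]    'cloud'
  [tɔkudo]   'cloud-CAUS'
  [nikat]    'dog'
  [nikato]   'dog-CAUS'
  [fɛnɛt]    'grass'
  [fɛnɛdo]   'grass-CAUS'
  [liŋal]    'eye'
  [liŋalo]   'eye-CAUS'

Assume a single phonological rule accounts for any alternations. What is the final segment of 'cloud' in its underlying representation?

The stem for 'cloud' ends in [t] in [tɔkut] but [d] in [tɔkudo].
The stem 'egg' ([temɛt], [temɛto]) shows [t] unchanged in both environments, so [t] cannot be basic with [d] derived before the CAUS suffix.
The alternation reflects word-final obstruent devoicing: voiced obstruents become voiceless word-finally. /d/ is underlying.

/d/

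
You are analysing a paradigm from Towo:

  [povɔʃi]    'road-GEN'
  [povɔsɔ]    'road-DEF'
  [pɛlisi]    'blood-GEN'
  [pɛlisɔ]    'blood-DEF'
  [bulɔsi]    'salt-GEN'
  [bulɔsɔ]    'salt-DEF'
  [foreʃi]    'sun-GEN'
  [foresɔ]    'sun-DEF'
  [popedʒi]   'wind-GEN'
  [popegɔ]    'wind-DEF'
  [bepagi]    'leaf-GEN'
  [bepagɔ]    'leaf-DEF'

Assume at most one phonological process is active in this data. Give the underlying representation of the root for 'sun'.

/foreʃ/

The root 'sun' surfaces as [foreʃi] and [foresɔ], with a stem-final [ʃ] ~ [s] alternation.
Compare 'blood', with invariant [s] in [pɛlisi] and [pɛlisɔ]: an analysis with underlying /s/ and a rule producing [ʃ] before the GEN suffix would wrongly predict alternation here too.
The alternation reflects depalatalization: palato-alveolar /dʒ/ and /ʃ/ become [g] and [s] when no front vowel follows. /ʃ/ is underlying.
So 'sun' = /foreʃ/.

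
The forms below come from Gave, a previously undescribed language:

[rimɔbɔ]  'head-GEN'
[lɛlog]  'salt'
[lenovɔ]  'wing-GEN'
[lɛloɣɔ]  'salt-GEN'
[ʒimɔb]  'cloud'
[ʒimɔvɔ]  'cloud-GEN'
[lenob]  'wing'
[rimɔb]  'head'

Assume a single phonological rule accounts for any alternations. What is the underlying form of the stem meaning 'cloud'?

/ʒimɔv/

The stem for 'cloud' ends in [b] in [ʒimɔb] but [v] in [ʒimɔvɔ].
The stem 'head' ([rimɔb], [rimɔbɔ]) shows [b] unchanged in both environments, so [b] cannot be basic with [v] derived before the GEN suffix.
The underlying segment must be /v/; voiced fricatives become stops word-finally, yielding [b] there.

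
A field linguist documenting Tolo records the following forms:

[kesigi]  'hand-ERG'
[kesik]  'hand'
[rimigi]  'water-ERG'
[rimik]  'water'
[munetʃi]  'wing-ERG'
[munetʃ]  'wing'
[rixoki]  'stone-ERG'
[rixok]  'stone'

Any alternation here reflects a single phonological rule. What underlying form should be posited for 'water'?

/rimig/

'water' shows [g] ~ [k] at the end of the stem ([rimigi] vs [rimik]).
Compare 'stone', with invariant [k] in [rixoki] and [rixok]: an analysis with underlying /k/ and a rule producing [g] before the ERG suffix would wrongly predict alternation here too.
So /g/ is underlying, and a rule of word-final obstruent devoicing — voiced obstruents become voiceless word-finally — gives [k].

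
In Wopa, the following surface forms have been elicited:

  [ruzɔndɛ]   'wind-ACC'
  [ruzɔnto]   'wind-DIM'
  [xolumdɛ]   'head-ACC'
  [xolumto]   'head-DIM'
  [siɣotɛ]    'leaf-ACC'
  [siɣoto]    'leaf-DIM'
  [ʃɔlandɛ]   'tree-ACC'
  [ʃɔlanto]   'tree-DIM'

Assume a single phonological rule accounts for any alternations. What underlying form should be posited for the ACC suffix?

The ACC morpheme has two allomorphs, [-dɛ] and [-tɛ].
The DIM suffix, which begins with [t], is invariant after every stem; so [t] is not altered by any rule here.
The ACC suffix is therefore /-dɛ/ underlyingly, with post-vocalic devoicing: voiced stops become voiceless after a vowel.

/-dɛ/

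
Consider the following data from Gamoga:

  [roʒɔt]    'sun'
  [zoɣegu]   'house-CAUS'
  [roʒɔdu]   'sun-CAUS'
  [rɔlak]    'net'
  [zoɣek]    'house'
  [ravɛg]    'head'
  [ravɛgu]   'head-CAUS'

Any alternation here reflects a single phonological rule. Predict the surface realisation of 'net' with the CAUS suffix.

'house' shows [k] ~ [g] at the end of the stem ([zoɣek] vs [zoɣegu]).
The stem 'head' ([ravɛg], [ravɛgu]) shows [g] unchanged in both environments, so [g] cannot be basic with [k] derived in isolation.
Therefore /k/ is basic and [g] is derived by intervocalic voicing (voiceless stops become voiced between vowels).
From [rɔlak] the stem 'net' is /rɔlak/; between vowels this yields [rɔlagu].

[rɔlagu]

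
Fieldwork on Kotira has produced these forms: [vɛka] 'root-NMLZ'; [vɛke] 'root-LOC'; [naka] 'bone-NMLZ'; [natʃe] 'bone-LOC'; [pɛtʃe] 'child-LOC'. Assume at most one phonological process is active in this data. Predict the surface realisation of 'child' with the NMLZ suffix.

[pɛka]

The root 'bone' surfaces as [naka] and [natʃe], with a stem-final [k] ~ [tʃ] alternation.
The stem 'root' ([vɛka], [vɛke]) shows [k] unchanged in both environments, so [k] cannot be basic with [tʃ] derived before the LOC suffix.
So /tʃ/ is underlying, and a rule of depalatalization — palato-alveolar /tʃ/ becomes [k] when no front vowel follows — gives [k].
From [pɛtʃe] the stem 'child' is /pɛtʃ/; when no front vowel follows this yields [pɛka].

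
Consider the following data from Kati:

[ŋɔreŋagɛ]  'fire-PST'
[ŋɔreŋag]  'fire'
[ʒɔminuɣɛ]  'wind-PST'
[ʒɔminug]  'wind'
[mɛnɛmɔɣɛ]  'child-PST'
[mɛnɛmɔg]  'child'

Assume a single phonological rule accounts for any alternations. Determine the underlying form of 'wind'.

The root 'wind' surfaces as [ʒɔminuɣɛ] and [ʒɔminug], with a stem-final [ɣ] ~ [g] alternation.
The stem 'fire' ([ŋɔreŋagɛ], [ŋɔreŋag]) shows [g] unchanged in both environments, so [g] cannot be basic with [ɣ] derived before the PST suffix.
Therefore /ɣ/ is basic and [g] is derived by word-final hardening (voiced fricatives become stops word-finally).

/ʒɔminuɣ/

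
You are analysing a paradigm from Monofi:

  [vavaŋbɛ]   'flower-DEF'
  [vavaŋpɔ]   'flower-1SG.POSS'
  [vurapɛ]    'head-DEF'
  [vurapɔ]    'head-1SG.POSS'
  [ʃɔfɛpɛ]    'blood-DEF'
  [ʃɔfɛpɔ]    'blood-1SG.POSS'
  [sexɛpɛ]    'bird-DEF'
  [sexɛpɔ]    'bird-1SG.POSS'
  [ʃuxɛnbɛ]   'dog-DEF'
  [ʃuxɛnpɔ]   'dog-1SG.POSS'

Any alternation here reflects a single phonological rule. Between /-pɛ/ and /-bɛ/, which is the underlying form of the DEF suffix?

The DEF morpheme has two allomorphs, [-bɛ] and [-pɛ].
The 1SG.POSS suffix, which begins with [p], is invariant after every stem; so [p] is not altered by any rule here.
The DEF suffix is therefore /-bɛ/ underlyingly, with post-vocalic devoicing: voiced stops become voiceless after a vowel.

/-bɛ/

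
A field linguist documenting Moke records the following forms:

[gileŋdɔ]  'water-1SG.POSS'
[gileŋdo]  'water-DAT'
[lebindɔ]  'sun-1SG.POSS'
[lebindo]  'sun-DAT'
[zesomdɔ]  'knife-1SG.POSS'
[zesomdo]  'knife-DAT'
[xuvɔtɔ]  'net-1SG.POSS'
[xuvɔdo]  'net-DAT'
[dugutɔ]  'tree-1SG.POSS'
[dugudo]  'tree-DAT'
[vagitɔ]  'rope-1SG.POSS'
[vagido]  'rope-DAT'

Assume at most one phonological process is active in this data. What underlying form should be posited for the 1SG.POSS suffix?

The 1SG.POSS suffix surfaces as [-dɔ] and [-tɔ], depending on the final segment of the stem.
By contrast the DAT suffix keeps its initial [d] throughout — that segment must be underlying.
So the underlying form is /-tɔ/, and voiceless stops become voiced after a nasal.

/-tɔ/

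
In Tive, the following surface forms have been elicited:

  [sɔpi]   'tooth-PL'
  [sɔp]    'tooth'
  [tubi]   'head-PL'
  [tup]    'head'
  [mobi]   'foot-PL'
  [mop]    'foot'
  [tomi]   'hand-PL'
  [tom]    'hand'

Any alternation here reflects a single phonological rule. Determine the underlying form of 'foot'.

In [mobi] and [mop] the final segment of 'foot' alternates: [b] ~ [p].
Compare 'tooth', with invariant [p] in [sɔpi] and [sɔp]: an analysis with underlying /p/ and a rule producing [b] before the PL suffix would wrongly predict alternation here too.
The alternation reflects word-final obstruent devoicing: voiced obstruents become voiceless word-finally. /b/ is underlying.

/mob/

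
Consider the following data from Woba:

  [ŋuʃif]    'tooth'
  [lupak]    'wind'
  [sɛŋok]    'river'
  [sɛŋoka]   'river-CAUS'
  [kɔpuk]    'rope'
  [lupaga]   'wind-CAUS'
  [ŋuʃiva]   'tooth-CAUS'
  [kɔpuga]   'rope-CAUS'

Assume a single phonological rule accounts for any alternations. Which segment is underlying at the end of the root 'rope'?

/g/

In [kɔpuga] and [kɔpuk] the final segment of 'rope' alternates: [g] ~ [k].
If /k/ were underlying and a rule turned it into [g] before the CAUS suffix, 'river' would also alternate; but it has [k] in both [sɛŋoka] and [sɛŋok].
So /g/ is underlying, and a rule of word-final obstruent devoicing — voiced obstruents become voiceless word-finally — gives [k].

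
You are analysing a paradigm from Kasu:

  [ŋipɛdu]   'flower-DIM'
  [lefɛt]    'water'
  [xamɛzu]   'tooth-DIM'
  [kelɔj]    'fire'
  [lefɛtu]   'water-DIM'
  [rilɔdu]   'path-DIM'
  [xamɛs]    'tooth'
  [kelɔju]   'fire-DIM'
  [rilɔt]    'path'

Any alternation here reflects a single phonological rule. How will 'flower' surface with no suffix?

In [rilɔdu] and [rilɔt] the final segment of 'path' alternates: [d] ~ [t].
The stem 'water' ([lefɛtu], [lefɛt]) shows [t] unchanged in both environments, so [t] cannot be basic with [d] derived before the DIM suffix.
So /d/ is underlying, and a rule of word-final obstruent devoicing — voiced obstruents become voiceless word-finally — gives [t].
The one attested form of 'flower', [ŋipɛdu], shows underlying /ŋipɛd/. Applying the same rule word-finally gives [ŋipɛt].

[ŋipɛt]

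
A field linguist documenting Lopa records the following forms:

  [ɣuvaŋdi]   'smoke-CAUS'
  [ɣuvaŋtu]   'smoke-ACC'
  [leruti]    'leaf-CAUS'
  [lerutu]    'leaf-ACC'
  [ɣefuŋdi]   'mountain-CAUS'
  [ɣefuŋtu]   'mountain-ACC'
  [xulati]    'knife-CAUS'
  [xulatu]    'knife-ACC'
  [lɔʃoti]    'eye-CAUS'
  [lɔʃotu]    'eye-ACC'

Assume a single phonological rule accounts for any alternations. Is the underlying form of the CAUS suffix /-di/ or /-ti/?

The CAUS suffix surfaces as [-di] and [-ti], depending on the final segment of the stem.
By contrast the ACC suffix keeps its initial [t] throughout — that segment must be underlying.
The CAUS suffix is therefore /-di/ underlyingly, with post-vocalic devoicing: voiced stops become voiceless after a vowel.

/-di/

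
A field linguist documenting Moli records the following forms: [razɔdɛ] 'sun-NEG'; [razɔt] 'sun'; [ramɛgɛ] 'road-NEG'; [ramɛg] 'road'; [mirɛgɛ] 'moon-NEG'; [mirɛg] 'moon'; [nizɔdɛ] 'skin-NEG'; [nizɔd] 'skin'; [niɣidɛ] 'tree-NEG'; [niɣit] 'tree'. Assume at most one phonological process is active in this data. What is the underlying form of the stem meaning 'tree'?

/niɣit/

In [niɣidɛ] and [niɣit] the final segment of 'tree' alternates: [d] ~ [t].
Compare 'skin', with invariant [d] in [nizɔdɛ] and [nizɔd]: an analysis with underlying /d/ and a rule producing [t] in isolation would wrongly predict alternation here too.
The underlying segment must be /t/; voiceless stops become voiced between vowels, yielding [d] there.
Hence 'tree' is /niɣit/ underlyingly.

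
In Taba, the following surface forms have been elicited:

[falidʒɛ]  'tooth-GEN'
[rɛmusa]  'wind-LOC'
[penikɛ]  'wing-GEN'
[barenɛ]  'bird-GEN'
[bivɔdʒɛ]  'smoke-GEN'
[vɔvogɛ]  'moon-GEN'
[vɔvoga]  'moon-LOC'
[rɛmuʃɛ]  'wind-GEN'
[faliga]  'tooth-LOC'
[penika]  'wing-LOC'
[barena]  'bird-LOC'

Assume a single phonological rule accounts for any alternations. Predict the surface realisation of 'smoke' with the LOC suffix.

[bivɔga]

The stem for 'tooth' ends in [dʒ] in [falidʒɛ] but [g] in [faliga].
If /g/ were underlying and a rule turned it into [dʒ] before the GEN suffix, 'moon' would also alternate; but it has [g] in both [vɔvogɛ] and [vɔvoga].
The alternation reflects depalatalization: palato-alveolar /dʒ/ and /ʃ/ become [g] and [s] when no front vowel follows. /dʒ/ is underlying.
The one attested form of 'smoke', [bivɔdʒɛ], shows underlying /bivɔdʒ/. Applying the same rule when no front vowel follows gives [bivɔga].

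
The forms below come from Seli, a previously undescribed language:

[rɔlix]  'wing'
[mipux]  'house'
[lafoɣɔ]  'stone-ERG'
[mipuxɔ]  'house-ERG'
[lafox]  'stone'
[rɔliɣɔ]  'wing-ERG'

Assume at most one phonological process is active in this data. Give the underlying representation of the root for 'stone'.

/lafoɣ/

The root 'stone' surfaces as [lafox] and [lafoɣɔ], with a stem-final [x] ~ [ɣ] alternation.
Compare 'house', with invariant [x] in [mipux] and [mipuxɔ]: an analysis with underlying /x/ and a rule producing [ɣ] before the ERG suffix would wrongly predict alternation here too.
The underlying segment must be /ɣ/; voiced obstruents become voiceless word-finally, yielding [x] there.
The underlying form of 'stone' is therefore /lafoɣ/.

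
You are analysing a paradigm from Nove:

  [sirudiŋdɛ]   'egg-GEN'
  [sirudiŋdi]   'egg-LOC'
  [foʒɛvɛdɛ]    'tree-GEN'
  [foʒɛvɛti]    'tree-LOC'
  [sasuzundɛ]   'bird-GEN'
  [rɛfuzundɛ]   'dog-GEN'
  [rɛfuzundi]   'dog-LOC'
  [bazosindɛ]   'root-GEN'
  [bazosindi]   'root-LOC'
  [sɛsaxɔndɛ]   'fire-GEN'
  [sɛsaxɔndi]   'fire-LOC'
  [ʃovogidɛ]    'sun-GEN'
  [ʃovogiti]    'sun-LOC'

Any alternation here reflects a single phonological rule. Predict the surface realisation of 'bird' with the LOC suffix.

[sasuzundi]

The LOC suffix surfaces as [-di] and [-ti], depending on the final segment of the stem.
By contrast the GEN suffix keeps its initial [d] throughout — that segment must be underlying.
The LOC suffix is therefore /-ti/ underlyingly, with post-nasal voicing: voiceless stops become voiced after a nasal.
After 'bird', which ends in a nasal, the suffix surfaces as [-di], giving [sasuzundi].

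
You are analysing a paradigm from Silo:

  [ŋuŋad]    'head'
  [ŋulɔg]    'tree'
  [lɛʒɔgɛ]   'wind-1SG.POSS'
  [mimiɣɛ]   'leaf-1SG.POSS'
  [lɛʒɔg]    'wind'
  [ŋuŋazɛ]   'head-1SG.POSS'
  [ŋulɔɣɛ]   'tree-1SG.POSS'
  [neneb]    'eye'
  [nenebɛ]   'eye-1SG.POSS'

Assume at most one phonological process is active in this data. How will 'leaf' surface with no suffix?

The root 'tree' surfaces as [ŋulɔɣɛ] and [ŋulɔg], with a stem-final [ɣ] ~ [g] alternation.
But 'wind' keeps [g] in both environments ([lɛʒɔgɛ], [lɛʒɔg]), so there is no rule changing /g/ to [ɣ] before the 1SG.POSS suffix.
The alternation reflects word-final hardening: voiced fricatives become stops word-finally. /ɣ/ is underlying.
The one attested form of 'leaf', [mimiɣɛ], shows underlying /mimiɣ/. Applying the same rule word-finally gives [mimig].

[mimig]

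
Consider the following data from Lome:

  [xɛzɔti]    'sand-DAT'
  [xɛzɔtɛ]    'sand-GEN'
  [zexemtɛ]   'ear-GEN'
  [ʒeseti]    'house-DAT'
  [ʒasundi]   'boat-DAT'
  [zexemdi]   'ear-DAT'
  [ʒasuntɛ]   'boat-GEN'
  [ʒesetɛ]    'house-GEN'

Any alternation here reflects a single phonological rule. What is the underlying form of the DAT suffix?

The DAT morpheme has two allomorphs, [-di] and [-ti].
By contrast the GEN suffix keeps its initial [t] throughout — that segment must be underlying.
So the underlying form is /-di/, and voiced stops become voiceless after a vowel.

/-di/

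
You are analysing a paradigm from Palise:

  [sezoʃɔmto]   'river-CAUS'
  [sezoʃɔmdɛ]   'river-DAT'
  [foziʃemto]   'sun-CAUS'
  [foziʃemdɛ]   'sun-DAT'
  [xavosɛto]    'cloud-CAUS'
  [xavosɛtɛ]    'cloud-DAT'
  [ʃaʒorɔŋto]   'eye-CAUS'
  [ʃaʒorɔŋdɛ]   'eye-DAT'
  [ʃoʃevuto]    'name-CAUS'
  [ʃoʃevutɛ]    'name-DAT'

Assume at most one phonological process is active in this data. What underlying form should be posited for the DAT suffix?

/-dɛ/

The DAT morpheme has two allomorphs, [-dɛ] and [-tɛ].
The CAUS suffix, which begins with [t], is invariant after every stem; so [t] is not altered by any rule here.
The DAT suffix is therefore /-dɛ/ underlyingly, with post-vocalic devoicing: voiced stops become voiceless after a vowel.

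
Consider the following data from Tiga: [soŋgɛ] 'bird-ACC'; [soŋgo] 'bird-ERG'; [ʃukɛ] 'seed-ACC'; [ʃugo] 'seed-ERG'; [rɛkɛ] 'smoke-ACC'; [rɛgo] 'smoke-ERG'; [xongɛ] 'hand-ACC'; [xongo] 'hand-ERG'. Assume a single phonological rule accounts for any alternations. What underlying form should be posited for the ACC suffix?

/-kɛ/

The ACC suffix surfaces as [-gɛ] and [-kɛ], depending on the final segment of the stem.
The ERG suffix, which begins with [g], is invariant after every stem; so [g] is not altered by any rule here.
The ACC suffix is therefore /-kɛ/ underlyingly, with post-nasal voicing: voiceless stops become voiced after a nasal.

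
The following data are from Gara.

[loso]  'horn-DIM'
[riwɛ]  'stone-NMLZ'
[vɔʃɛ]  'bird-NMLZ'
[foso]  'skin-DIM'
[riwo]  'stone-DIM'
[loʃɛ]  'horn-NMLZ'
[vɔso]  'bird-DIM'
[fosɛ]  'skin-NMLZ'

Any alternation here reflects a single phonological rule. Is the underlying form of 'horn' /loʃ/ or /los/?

/loʃ/

In [loʃɛ] and [loso] the final segment of 'horn' alternates: [ʃ] ~ [s].
But 'skin' keeps [s] in both environments ([fosɛ], [foso]), so there is no rule changing /s/ to [ʃ] before the NMLZ suffix.
Therefore /ʃ/ is basic and [s] is derived by depalatalization (palato-alveolar /ʃ/ becomes [s] when no front vowel follows).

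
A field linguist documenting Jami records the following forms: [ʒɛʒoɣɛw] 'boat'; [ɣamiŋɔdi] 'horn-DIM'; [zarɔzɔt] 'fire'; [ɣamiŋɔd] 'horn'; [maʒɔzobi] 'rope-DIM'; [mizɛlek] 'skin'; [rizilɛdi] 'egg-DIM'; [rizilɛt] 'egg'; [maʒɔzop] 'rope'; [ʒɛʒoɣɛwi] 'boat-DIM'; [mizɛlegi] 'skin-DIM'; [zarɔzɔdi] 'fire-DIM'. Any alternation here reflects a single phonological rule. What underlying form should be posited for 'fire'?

/zarɔzɔt/

The stem for 'fire' ends in [t] in [zarɔzɔt] but [d] in [zarɔzɔdi].
But 'horn' keeps [d] in both environments ([ɣamiŋɔd], [ɣamiŋɔdi]), so there is no rule changing /d/ to [t] in isolation.
The underlying segment must be /t/; voiceless stops become voiced between vowels, yielding [d] there.
So 'fire' = /zarɔzɔt/.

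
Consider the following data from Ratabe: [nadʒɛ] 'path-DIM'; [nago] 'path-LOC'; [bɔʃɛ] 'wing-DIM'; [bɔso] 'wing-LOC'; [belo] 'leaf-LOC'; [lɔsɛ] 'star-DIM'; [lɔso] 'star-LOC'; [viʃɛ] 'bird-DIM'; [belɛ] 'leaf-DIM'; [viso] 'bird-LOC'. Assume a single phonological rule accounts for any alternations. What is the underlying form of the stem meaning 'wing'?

The stem for 'wing' ends in [s] in [bɔso] but [ʃ] in [bɔʃɛ].
But 'star' keeps [s] in both environments ([lɔso], [lɔsɛ]), so there is no rule changing /s/ to [ʃ] before the DIM suffix.
The underlying segment must be /ʃ/; palato-alveolar /dʒ/ and /ʃ/ become [g] and [s] when no front vowel follows, yielding [s] there.

/bɔʃ/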